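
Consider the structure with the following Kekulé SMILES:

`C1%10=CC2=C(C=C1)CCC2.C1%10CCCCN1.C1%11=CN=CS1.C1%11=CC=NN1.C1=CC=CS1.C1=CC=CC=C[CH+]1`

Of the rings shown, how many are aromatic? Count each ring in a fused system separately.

The SMILES encodes a six-membered carbon ring with three alternating C=C double bonds, fused to a saturated five-membered carbon ring; a six-membered saturated ring of five carbons and one N–H nitrogen; a five-membered ring with a sulfur at position 1 and a nitrogen at position 3 (in a C=N bond), with two double bonds; a five-membered ring with two adjacent nitrogens (one bearing H, one in a double bond) and two double bonds; a five-membered ring of four carbons and one sulfur, with two C=C double bonds; a seven-membered all-carbon ring bearing a positive charge on one carbon, with three C=C double bonds.
The 6-membered ring is fully conjugated (every ring atom contributes a p orbital); 3 ring double bonds give 6 π electrons. 6 = 4(1)+2, so it is aromatic (benzene ring).
The 5-membered ring has three sp³ carbons, so it is not fully conjugated — not aromatic (cyclopentane ring).
The 6-membered ring with one N–H has only sp³ atoms, so it is not fully conjugated — not aromatic (piperidine).
The 5-membered ring with one sulfur and one =N– has a continuous p-orbital overlap around the ring; 2 ring double bonds (4 π electrons) plus a heteroatom lone pair (2) give 6 π electrons. That satisfies 4n+2 with n=1, so it is aromatic (thiazole).
The 5-membered ring with two adjacent nitrogens (one N–H, one =N–) is planar and fully conjugated; 2 ring double bonds (4 π electrons) plus a heteroatom lone pair (2) give 6 π electrons. Since 6 = 4n+2 (n=1), it is aromatic (pyrazole).
The 5-membered ring with one sulfur is fully conjugated (every ring atom contributes a p orbital); 2 ring double bonds (4 π electrons) plus a heteroatom lone pair (2) give 6 π electrons. 6 = 4(1)+2, so it is aromatic (thiophene).
The 7-membered ring is fully conjugated (every ring atom contributes a p orbital); 3 ring double bonds (6 π electrons) plus the carbocation's empty p orbital (0, but keeps the ring conjugated) give 6 π electrons. Since 6 = 4n+2 (n=1), it is aromatic (tropylium cation).
5 of the 7 rings are aromatic. Total: 5.

5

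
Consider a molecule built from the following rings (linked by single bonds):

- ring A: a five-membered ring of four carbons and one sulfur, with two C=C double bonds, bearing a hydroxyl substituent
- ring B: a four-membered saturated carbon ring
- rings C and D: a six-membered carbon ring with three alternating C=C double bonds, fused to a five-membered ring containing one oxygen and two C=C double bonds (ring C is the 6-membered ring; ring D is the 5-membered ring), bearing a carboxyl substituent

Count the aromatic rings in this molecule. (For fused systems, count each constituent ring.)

Ring A is planar and fully conjugated; 2 ring double bonds (4 π electrons) plus a heteroatom lone pair (2) give 6 π electrons. That satisfies 4n+2 with n=1, so ring A is aromatic (thiophene).
Ring B has only sp³ atoms, so it is not fully conjugated — not aromatic (cyclobutane).
Rings C and D form a fused bicyclic system (with one oxygen) with 9 sp² atoms and 10 π electrons from ring double bonds plus a heteroatom lone pair. 10 = 4(2)+2, so the system is aromatic and both rings count as aromatic (benzofuran).
Aromatic: A, C, D. Total: 3.

3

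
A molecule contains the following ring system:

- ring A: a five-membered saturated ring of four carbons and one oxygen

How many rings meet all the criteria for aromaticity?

Ring A has only sp³ atoms, so it is not fully conjugated — not aromatic (tetrahydrofuran).

0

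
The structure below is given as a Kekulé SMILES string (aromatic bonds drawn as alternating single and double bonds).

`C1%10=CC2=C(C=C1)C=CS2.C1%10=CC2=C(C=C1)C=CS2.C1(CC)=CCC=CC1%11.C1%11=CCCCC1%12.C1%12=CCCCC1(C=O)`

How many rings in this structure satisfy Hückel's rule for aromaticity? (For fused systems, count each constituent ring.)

The SMILES encodes a six-membered carbon ring with three alternating C=C double bonds, fused to a five-membered ring containing one sulfur and two C=C double bonds; a six-membered carbon ring with three alternating C=C double bonds, fused to a five-membered ring containing one sulfur and two C=C double bonds; a six-membered carbon ring with two isolated C=C double bonds and two sp³ carbons; a six-membered carbon ring with one C=C double bond; a six-membered carbon ring with one C=C double bond.
The fused 6/5-membered bicyclic (with one sulfur) is a single π system with 9 sp² atoms and 10 π electrons from ring double bonds plus a heteroatom lone pair. 10 = 4(2)+2, so the system is aromatic and both rings count as aromatic (benzothiophene).
The fused 6/5-membered bicyclic (with one sulfur) is a single π system with 9 sp² atoms and 10 π electrons from ring double bonds plus a heteroatom lone pair. 10 = 4(2)+2, so the system is aromatic and both rings count as aromatic (benzothiophene).
The 6-membered ring has two sp³ carbons, so it is not fully conjugated — not aromatic (1,4-cyclohexadiene).
The second 6-membered ring has four sp³ carbons, so it is not fully conjugated — not aromatic (cyclohexene).
The third 6-membered ring has four sp³ carbons, so it is not fully conjugated — not aromatic (cyclohexene).
4 of the 7 rings are aromatic. Total: 4.

4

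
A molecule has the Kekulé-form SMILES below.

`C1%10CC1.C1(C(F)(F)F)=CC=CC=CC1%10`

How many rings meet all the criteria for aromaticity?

The SMILES encodes a three-membered saturated carbon ring; a seven-membered carbon ring with three C=C double bonds and one sp³ carbon.
The 3-membered ring has only sp³ atoms, so it is not fully conjugated — not aromatic (cyclopropane).
The 7-membered ring has one sp³ carbon, so it is not fully conjugated — not aromatic (cycloheptatriene).
None of the rings are aromatic. Total: 0.

0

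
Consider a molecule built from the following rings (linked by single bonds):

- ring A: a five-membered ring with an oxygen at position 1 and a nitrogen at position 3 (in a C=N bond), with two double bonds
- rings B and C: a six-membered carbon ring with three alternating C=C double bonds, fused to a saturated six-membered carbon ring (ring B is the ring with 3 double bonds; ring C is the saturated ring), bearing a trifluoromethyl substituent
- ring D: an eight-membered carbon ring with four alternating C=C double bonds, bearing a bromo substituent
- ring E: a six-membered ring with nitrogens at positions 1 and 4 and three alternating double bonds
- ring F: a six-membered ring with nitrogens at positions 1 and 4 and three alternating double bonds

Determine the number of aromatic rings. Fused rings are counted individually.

4

Ring A is fully conjugated (every ring atom contributes a p orbital); 2 ring double bonds (4 π electrons) plus a heteroatom lone pair (2) give 6 π electrons. 6 = 4(1)+2, so ring A is aromatic (oxazole).
Ring B is planar and fully conjugated; 3 ring double bonds give 6 π electrons. 6 = 4(1)+2, so ring B is aromatic (benzene ring).
Ring C has four sp³ carbons, so it is not fully conjugated — not aromatic (cyclohexane ring).
Ring D has only sp² ring atoms; a planar conformation would have a fully conjugated π system of 8 electrons. But 8 = 4(2), which is 4n not 4n+2, so ring D is not aromatic (cyclooctatetraene) — cyclooctatetraene distorts into a non-planar tub to avoid antiaromaticity.
Ring E has a continuous p-orbital overlap around the ring; 3 ring double bonds give 6 π electrons. Since 6 = 4n+2 (n=1), ring E is aromatic (pyrazine).
Ring F is fully conjugated (every ring atom contributes a p orbital); 3 ring double bonds give 6 π electrons. 6 = 4(1)+2, so ring F is aromatic (pyrazine).
Aromatic: A, B, E, F. Total: 4.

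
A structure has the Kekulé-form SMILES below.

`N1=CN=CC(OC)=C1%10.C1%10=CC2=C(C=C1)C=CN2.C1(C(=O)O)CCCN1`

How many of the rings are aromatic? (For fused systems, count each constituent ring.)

3

The SMILES encodes a six-membered ring with nitrogens at positions 1 and 3 and three alternating double bonds; a six-membered carbon ring with three alternating C=C double bonds, fused to a five-membered ring containing one N–H nitrogen and two C=C double bonds; a five-membered saturated ring of four carbons and one N–H nitrogen.
The 6-membered ring with two nitrogens (1,3) is fully conjugated (every ring atom contributes a p orbital); 3 ring double bonds give 6 π electrons. That satisfies 4n+2 with n=1, so it is aromatic (pyrimidine).
The fused 6/5-membered bicyclic (with one N–H) is a single π system with 9 sp² atoms and 10 π electrons from ring double bonds plus a heteroatom lone pair. 10 = 4(2)+2, so the system is aromatic and both rings count as aromatic (indole).
The 5-membered ring with one N–H has only sp³ atoms, so it is not fully conjugated — not aromatic (pyrrolidine).
3 of the 4 rings are aromatic. Total: 3.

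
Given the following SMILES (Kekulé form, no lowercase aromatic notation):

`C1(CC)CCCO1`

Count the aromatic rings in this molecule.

The SMILES encodes a five-membered saturated ring of four carbons and one oxygen.
The 5-membered ring with one oxygen has only sp³ atoms, so it is not fully conjugated — not aromatic (tetrahydrofuran).

0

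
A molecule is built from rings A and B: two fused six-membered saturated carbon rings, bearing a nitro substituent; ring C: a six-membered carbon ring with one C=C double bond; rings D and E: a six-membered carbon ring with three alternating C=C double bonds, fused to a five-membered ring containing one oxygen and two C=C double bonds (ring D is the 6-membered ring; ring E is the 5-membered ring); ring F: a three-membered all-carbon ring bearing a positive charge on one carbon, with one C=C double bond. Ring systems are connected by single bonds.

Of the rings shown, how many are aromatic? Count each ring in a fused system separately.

Ring A has only sp³ atoms, so it is not fully conjugated — not aromatic (cyclohexane ring).
Ring B has only sp³ atoms, so it is not fully conjugated — not aromatic (cyclohexane ring).
Ring C has four sp³ carbons, so it is not fully conjugated — not aromatic (cyclohexene).
Rings D and E form a fused bicyclic system (with one oxygen) with 9 sp² atoms and 10 π electrons from ring double bonds plus a heteroatom lone pair. 10 = 4(2)+2, so the system is aromatic and both rings count as aromatic (benzofuran).
Ring F is fully conjugated (every ring atom contributes a p orbital); 1 ring double bond (2 π electrons) plus the carbocation's empty p orbital (0, but keeps the ring conjugated) give 2 π electrons. That satisfies 4n+2 with n=0, so ring F is aromatic (cyclopropenyl cation).
Aromatic: D, E, F. Total: 3.

3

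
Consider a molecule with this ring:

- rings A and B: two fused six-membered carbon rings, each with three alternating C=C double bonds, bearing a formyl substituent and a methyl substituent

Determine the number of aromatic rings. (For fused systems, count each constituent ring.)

Rings A and B form a fused bicyclic system with 10 sp² atoms and 10 π electrons from ring double bonds. 10 = 4(2)+2, so the system is aromatic and both rings count as aromatic (naphthalene).
Aromatic: A, B. Total: 2.

2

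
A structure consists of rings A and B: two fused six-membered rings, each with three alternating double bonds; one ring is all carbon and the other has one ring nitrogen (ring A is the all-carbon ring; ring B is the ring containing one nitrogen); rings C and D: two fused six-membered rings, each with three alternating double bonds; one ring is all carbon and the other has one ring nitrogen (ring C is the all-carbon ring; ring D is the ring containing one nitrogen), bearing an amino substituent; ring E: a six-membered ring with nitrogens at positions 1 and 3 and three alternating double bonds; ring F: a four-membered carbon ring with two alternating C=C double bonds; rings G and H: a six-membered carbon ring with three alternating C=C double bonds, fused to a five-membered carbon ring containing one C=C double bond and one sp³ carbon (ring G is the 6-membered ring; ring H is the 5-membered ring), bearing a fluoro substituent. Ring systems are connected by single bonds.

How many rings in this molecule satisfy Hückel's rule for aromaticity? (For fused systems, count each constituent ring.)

Rings A and B form a fused bicyclic system (with one nitrogen) with 10 sp² atoms and 10 π electrons from ring double bonds. 10 = 4(2)+2, so the system is aromatic and both rings count as aromatic (quinoline).
Rings C and D form a fused bicyclic system (with one nitrogen) with 10 sp² atoms and 10 π electrons from ring double bonds. 10 = 4(2)+2, so the system is aromatic and both rings count as aromatic (quinoline).
Ring E is fully conjugated (every ring atom contributes a p orbital); 3 ring double bonds give 6 π electrons. 6 = 4(1)+2, so ring E is aromatic (pyrimidine).
Ring F has only sp² ring atoms; a planar conformation would have a fully conjugated π system of 4 electrons. But 4 = 4(1), which is 4n not 4n+2, so ring F is not aromatic (cyclobutadiene) — cyclobutadiene is antiaromatic and distorts to a rectangle.
Ring G is fully conjugated (every ring atom contributes a p orbital); 3 ring double bonds give 6 π electrons. That satisfies 4n+2 with n=1, so ring G is aromatic (benzene ring).
Ring H has one sp³ carbon, so it is not fully conjugated — not aromatic (cyclopentene ring).
Aromatic: A, B, C, D, E, G. Total: 6.

6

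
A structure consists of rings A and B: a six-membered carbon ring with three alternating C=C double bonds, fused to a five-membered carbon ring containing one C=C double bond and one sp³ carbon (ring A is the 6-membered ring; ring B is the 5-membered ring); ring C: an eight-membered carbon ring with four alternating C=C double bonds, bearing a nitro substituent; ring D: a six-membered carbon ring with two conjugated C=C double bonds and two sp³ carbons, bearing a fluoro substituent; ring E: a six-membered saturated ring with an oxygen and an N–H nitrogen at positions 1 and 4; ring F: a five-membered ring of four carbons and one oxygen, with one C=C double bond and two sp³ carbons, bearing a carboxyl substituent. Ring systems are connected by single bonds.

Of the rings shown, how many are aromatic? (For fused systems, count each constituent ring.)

1

Ring A is planar and fully conjugated; 3 ring double bonds give 6 π electrons. That satisfies 4n+2 with n=1, so ring A is aromatic (benzene ring).
Ring B has one sp³ carbon, so it is not fully conjugated — not aromatic (cyclopentene ring).
Ring C has only sp² ring atoms; a planar conformation would have a fully conjugated π system of 8 electrons. But 8 = 4(2), which is 4n not 4n+2, so ring C is not aromatic (cyclooctatetraene) — cyclooctatetraene distorts into a non-planar tub to avoid antiaromaticity.
Ring D has two sp³ carbons, so it is not fully conjugated — not aromatic (1,3-cyclohexadiene).
Ring E has only sp³ atoms, so it is not fully conjugated — not aromatic (morpholine).
Ring F has two sp³ carbons, so it is not fully conjugated — not aromatic (2,3-dihydrofuran).
Aromatic: A. Total: 1.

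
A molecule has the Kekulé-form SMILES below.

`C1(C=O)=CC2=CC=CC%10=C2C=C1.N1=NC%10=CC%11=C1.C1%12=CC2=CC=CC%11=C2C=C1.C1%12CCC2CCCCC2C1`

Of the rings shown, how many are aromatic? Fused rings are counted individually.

5

The SMILES encodes two fused six-membered carbon rings, each with three alternating C=C double bonds; a six-membered ring with two adjacent nitrogens and three alternating double bonds; two fused six-membered carbon rings, each with three alternating C=C double bonds; two fused six-membered saturated carbon rings.
The fused 6/6-membered bicyclic is a single π system with 10 sp² atoms and 10 π electrons from ring double bonds. 10 = 4(2)+2, so the system is aromatic and both rings count as aromatic (naphthalene).
The 6-membered ring with two nitrogens (1,2) is fully conjugated (every ring atom contributes a p orbital); 3 ring double bonds give 6 π electrons. 6 = 4(1)+2, so it is aromatic (pyridazine).
The fused 6/6-membered bicyclic is a single π system with 10 sp² atoms and 10 π electrons from ring double bonds. 10 = 4(2)+2, so the system is aromatic and both rings count as aromatic (naphthalene).
The 6-membered ring has only sp³ atoms, so it is not fully conjugated — not aromatic (cyclohexane ring).
The second 6-membered ring has only sp³ atoms, so it is not fully conjugated — not aromatic (cyclohexane ring).
5 of the 7 rings are aromatic. Total: 5.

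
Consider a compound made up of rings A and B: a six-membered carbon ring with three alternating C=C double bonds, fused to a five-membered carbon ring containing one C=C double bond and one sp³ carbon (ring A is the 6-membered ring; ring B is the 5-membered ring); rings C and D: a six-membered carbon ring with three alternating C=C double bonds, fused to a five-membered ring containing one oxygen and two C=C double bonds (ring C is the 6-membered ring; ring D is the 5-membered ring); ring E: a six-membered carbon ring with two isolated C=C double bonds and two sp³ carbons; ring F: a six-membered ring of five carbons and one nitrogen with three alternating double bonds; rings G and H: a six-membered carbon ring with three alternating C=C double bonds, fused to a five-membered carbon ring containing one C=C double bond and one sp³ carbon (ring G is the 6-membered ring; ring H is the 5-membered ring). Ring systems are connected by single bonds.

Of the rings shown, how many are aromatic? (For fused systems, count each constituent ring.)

5

Ring A has a continuous p-orbital overlap around the ring; 3 ring double bonds give 6 π electrons. 6 = 4(1)+2, so ring A is aromatic (benzene ring).
Ring B has one sp³ carbon, so it is not fully conjugated — not aromatic (cyclopentene ring).
Rings C and D form a fused bicyclic system (with one oxygen) with 9 sp² atoms and 10 π electrons from ring double bonds plus a heteroatom lone pair. 10 = 4(2)+2, so the system is aromatic and both rings count as aromatic (benzofuran).
Ring E has two sp³ carbons, so it is not fully conjugated — not aromatic (1,4-cyclohexadiene).
Ring F has a continuous p-orbital overlap around the ring; 3 ring double bonds give 6 π electrons. 6 = 4(1)+2, so ring F is aromatic (pyridine).
Ring G has a continuous p-orbital overlap around the ring; 3 ring double bonds give 6 π electrons. Since 6 = 4n+2 (n=1), ring G is aromatic (benzene ring).
Ring H has one sp³ carbon, so it is not fully conjugated — not aromatic (cyclopentene ring).
Aromatic: A, C, D, F, G. Total: 5.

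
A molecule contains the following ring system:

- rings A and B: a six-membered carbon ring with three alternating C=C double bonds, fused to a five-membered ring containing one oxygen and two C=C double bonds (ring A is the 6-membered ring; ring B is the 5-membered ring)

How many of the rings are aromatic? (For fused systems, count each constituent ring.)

Rings A and B form a fused bicyclic system (with one oxygen) with 9 sp² atoms and 10 π electrons from ring double bonds plus a heteroatom lone pair. 10 = 4(2)+2, so the system is aromatic and both rings count as aromatic (benzofuran).
Aromatic: A, B. Total: 2.

2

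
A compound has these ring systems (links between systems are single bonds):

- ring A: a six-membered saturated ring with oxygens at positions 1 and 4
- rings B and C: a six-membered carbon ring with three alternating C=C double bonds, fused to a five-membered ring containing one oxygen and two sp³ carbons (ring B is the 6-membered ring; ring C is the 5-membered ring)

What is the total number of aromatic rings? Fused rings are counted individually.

1

Ring A has only sp³ atoms, so it is not fully conjugated — not aromatic (1,4-dioxane).
Ring B is planar and fully conjugated; 3 ring double bonds give 6 π electrons. That satisfies 4n+2 with n=1, so ring B is aromatic (benzene ring).
Ring C has two sp³ carbons, so it is not fully conjugated — not aromatic (oxolane ring).
Aromatic: B. Total: 1.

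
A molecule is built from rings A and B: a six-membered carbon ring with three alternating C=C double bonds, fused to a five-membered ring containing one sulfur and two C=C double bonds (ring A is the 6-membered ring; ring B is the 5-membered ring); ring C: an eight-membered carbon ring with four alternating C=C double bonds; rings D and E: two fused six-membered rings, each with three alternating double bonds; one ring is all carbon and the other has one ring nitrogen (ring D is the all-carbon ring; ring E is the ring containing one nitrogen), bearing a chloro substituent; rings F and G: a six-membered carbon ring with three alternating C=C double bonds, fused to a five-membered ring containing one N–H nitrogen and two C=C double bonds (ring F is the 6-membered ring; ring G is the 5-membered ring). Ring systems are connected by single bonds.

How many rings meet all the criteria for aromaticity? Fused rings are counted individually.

Rings A and B form a fused bicyclic system (with one sulfur) with 9 sp² atoms and 10 π electrons from ring double bonds plus a heteroatom lone pair. 10 = 4(2)+2, so the system is aromatic and both rings count as aromatic (benzothiophene).
Ring C has only sp² ring atoms; a planar conformation would have a fully conjugated π system of 8 electrons. But 8 = 4(2), which is 4n not 4n+2, so ring C is not aromatic (cyclooctatetraene) — cyclooctatetraene distorts into a non-planar tub to avoid antiaromaticity.
Rings D and E form a fused bicyclic system (with one nitrogen) with 10 sp² atoms and 10 π electrons from ring double bonds. 10 = 4(2)+2, so the system is aromatic and both rings count as aromatic (quinoline).
Rings F and G form a fused bicyclic system (with one N–H) with 9 sp² atoms and 10 π electrons from ring double bonds plus a heteroatom lone pair. 10 = 4(2)+2, so the system is aromatic and both rings count as aromatic (indole).
Aromatic: A, B, D, E, F, G. Total: 6.

6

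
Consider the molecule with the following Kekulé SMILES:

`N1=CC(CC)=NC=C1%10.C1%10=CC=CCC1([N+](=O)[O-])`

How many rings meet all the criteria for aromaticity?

1

The SMILES encodes a six-membered ring with nitrogens at positions 1 and 4 and three alternating double bonds; a six-membered carbon ring with two conjugated C=C double bonds and two sp³ carbons.
The 6-membered ring with two nitrogens (1,4) has a continuous p-orbital overlap around the ring; 3 ring double bonds give 6 π electrons. Since 6 = 4n+2 (n=1), it is aromatic (pyrazine).
The 6-membered ring has two sp³ carbons, so it is not fully conjugated — not aromatic (1,3-cyclohexadiene).
1 of the 2 rings is aromatic. Total: 1.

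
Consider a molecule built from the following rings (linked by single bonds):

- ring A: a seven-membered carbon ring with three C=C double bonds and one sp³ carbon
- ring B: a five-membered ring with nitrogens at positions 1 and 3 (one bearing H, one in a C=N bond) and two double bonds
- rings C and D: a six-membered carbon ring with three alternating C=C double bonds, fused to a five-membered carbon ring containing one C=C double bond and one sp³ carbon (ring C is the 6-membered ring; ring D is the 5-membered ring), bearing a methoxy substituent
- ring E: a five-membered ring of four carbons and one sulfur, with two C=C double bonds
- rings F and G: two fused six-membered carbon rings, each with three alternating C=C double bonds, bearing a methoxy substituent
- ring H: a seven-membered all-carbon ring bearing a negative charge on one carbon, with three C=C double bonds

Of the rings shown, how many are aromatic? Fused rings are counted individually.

5

Ring A has one sp³ carbon, so it is not fully conjugated — not aromatic (cycloheptatriene).
Ring B is fully conjugated (every ring atom contributes a p orbital); 2 ring double bonds (4 π electrons) plus a heteroatom lone pair (2) give 6 π electrons. That satisfies 4n+2 with n=1, so ring B is aromatic (imidazole).
Ring C is fully conjugated (every ring atom contributes a p orbital); 3 ring double bonds give 6 π electrons. That satisfies 4n+2 with n=1, so ring C is aromatic (benzene ring).
Ring D has one sp³ carbon, so it is not fully conjugated — not aromatic (cyclopentene ring).
Ring E is fully conjugated (every ring atom contributes a p orbital); 2 ring double bonds (4 π electrons) plus a heteroatom lone pair (2) give 6 π electrons. Since 6 = 4n+2 (n=1), ring E is aromatic (thiophene).
Rings F and G form a fused bicyclic system with 10 sp² atoms and 10 π electrons from ring double bonds. 10 = 4(2)+2, so the system is aromatic and both rings count as aromatic (naphthalene).
Ring H has only sp² ring atoms; a planar conformation would have a fully conjugated π system of 8 electrons. But 8 = 4(2), which is 4n not 4n+2, so ring H is not aromatic (cycloheptatrienyl anion).
Aromatic: B, C, E, F, G. Total: 5.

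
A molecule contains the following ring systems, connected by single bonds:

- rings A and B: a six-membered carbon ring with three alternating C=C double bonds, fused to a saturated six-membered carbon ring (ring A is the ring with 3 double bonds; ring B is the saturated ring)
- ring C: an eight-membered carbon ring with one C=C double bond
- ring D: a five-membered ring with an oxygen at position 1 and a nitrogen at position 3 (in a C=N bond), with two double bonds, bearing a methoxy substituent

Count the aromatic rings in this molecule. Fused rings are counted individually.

Ring A is planar and fully conjugated; 3 ring double bonds give 6 π electrons. 6 = 4(1)+2, so ring A is aromatic (benzene ring).
Ring B has four sp³ carbons, so it is not fully conjugated — not aromatic (cyclohexane ring).
Ring C has six sp³ carbons, so it is not fully conjugated — not aromatic (cyclooctene).
Ring D is fully conjugated (every ring atom contributes a p orbital); 2 ring double bonds (4 π electrons) plus a heteroatom lone pair (2) give 6 π electrons. Since 6 = 4n+2 (n=1), ring D is aromatic (oxazole).
Aromatic: A, D. Total: 2.

2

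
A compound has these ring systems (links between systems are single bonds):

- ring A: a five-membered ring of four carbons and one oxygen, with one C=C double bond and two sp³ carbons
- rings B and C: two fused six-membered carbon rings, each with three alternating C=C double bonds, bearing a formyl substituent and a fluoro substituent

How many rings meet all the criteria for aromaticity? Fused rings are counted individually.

Ring A has two sp³ carbons, so it is not fully conjugated — not aromatic (2,3-dihydrofuran).
Rings B and C form a fused bicyclic system with 10 sp² atoms and 10 π electrons from ring double bonds. 10 = 4(2)+2, so the system is aromatic and both rings count as aromatic (naphthalene).
Aromatic: B, C. Total: 2.

2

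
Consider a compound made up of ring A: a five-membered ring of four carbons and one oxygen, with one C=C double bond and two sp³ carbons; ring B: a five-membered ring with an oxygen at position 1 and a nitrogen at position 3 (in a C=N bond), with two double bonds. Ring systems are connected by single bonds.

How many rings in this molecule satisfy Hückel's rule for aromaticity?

Ring A has two sp³ carbons, so it is not fully conjugated — not aromatic (2,3-dihydrofuran).
Ring B has a continuous p-orbital overlap around the ring; 2 ring double bonds (4 π electrons) plus a heteroatom lone pair (2) give 6 π electrons. 6 = 4(1)+2, so ring B is aromatic (oxazole).
Aromatic: B. Total: 1.

1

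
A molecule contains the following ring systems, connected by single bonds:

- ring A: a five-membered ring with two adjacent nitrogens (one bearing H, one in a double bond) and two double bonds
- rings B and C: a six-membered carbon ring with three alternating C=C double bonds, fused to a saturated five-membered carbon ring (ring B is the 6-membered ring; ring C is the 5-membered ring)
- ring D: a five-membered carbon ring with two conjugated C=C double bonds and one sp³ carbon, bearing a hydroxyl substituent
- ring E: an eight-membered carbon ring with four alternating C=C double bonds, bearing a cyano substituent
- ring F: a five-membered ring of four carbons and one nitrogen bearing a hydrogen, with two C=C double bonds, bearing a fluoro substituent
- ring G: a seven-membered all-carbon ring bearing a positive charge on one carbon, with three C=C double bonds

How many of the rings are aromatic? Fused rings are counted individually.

Ring A has a continuous p-orbital overlap around the ring; 2 ring double bonds (4 π electrons) plus a heteroatom lone pair (2) give 6 π electrons. That satisfies 4n+2 with n=1, so ring A is aromatic (pyrazole).
Ring B has a continuous p-orbital overlap around the ring; 3 ring double bonds give 6 π electrons. Since 6 = 4n+2 (n=1), ring B is aromatic (benzene ring).
Ring C has three sp³ carbons, so it is not fully conjugated — not aromatic (cyclopentane ring).
Ring D has one sp³ carbon, so it is not fully conjugated — not aromatic (cyclopentadiene).
Ring E has only sp² ring atoms; a planar conformation would have a fully conjugated π system of 8 electrons. But 8 = 4(2), which is 4n not 4n+2, so ring E is not aromatic (cyclooctatetraene) — cyclooctatetraene distorts into a non-planar tub to avoid antiaromaticity.
Ring F is fully conjugated (every ring atom contributes a p orbital); 2 ring double bonds (4 π electrons) plus a heteroatom lone pair (2) give 6 π electrons. That satisfies 4n+2 with n=1, so ring F is aromatic (pyrrole).
Ring G is fully conjugated (every ring atom contributes a p orbital); 3 ring double bonds (6 π electrons) plus the carbocation's empty p orbital (0, but keeps the ring conjugated) give 6 π electrons. Since 6 = 4n+2 (n=1), ring G is aromatic (tropylium cation).
Aromatic: A, B, F, G. Total: 4.

4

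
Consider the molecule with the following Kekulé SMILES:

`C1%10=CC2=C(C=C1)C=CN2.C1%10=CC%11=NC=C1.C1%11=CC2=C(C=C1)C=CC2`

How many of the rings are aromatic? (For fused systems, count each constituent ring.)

The SMILES encodes a six-membered carbon ring with three alternating C=C double bonds, fused to a five-membered ring containing one N–H nitrogen and two C=C double bonds; a six-membered ring of five carbons and one nitrogen with three alternating double bonds; a six-membered carbon ring with three alternating C=C double bonds, fused to a five-membered carbon ring containing one C=C double bond and one sp³ carbon.
The fused 6/5-membered bicyclic (with one N–H) is a single π system with 9 sp² atoms and 10 π electrons from ring double bonds plus a heteroatom lone pair. 10 = 4(2)+2, so the system is aromatic and both rings count as aromatic (indole).
The 6-membered ring with one nitrogen is fully conjugated (every ring atom contributes a p orbital); 3 ring double bonds give 6 π electrons. Since 6 = 4n+2 (n=1), it is aromatic (pyridine).
The 6-membered ring has a continuous p-orbital overlap around the ring; 3 ring double bonds give 6 π electrons. 6 = 4(1)+2, so it is aromatic (benzene ring).
The 5-membered ring has one sp³ carbon, so it is not fully conjugated — not aromatic (cyclopentene ring).
4 of the 5 rings are aromatic. Total: 4.

4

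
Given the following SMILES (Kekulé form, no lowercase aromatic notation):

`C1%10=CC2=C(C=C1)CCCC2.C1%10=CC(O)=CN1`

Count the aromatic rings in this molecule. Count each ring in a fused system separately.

The SMILES encodes a six-membered carbon ring with three alternating C=C double bonds, fused to a saturated six-membered carbon ring; a five-membered ring of four carbons and one nitrogen bearing a hydrogen, with two C=C double bonds.
The 6-membered ring is planar and fully conjugated; 3 ring double bonds give 6 π electrons. That satisfies 4n+2 with n=1, so it is aromatic (benzene ring).
The second 6-membered ring has four sp³ carbons, so it is not fully conjugated — not aromatic (cyclohexane ring).
The 5-membered ring with one N–H is fully conjugated (every ring atom contributes a p orbital); 2 ring double bonds (4 π electrons) plus a heteroatom lone pair (2) give 6 π electrons. 6 = 4(1)+2, so it is aromatic (pyrrole).
2 of the 3 rings are aromatic. Total: 2.

2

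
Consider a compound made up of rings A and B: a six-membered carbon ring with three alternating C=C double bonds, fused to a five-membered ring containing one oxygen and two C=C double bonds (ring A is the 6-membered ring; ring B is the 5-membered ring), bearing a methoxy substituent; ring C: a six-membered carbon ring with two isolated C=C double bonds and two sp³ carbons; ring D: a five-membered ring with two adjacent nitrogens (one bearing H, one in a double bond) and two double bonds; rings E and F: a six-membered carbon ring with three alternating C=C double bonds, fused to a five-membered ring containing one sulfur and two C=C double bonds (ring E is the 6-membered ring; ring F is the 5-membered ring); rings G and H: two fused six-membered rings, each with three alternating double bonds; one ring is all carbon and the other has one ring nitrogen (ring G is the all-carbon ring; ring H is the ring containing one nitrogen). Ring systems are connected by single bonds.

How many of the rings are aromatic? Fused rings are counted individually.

Rings A and B form a fused bicyclic system (with one oxygen) with 9 sp² atoms and 10 π electrons from ring double bonds plus a heteroatom lone pair. 10 = 4(2)+2, so the system is aromatic and both rings count as aromatic (benzofuran).
Ring C has two sp³ carbons, so it is not fully conjugated — not aromatic (1,4-cyclohexadiene).
Ring D is fully conjugated (every ring atom contributes a p orbital); 2 ring double bonds (4 π electrons) plus a heteroatom lone pair (2) give 6 π electrons. 6 = 4(1)+2, so ring D is aromatic (pyrazole).
Rings E and F form a fused bicyclic system (with one sulfur) with 9 sp² atoms and 10 π electrons from ring double bonds plus a heteroatom lone pair. 10 = 4(2)+2, so the system is aromatic and both rings count as aromatic (benzothiophene).
Rings G and H form a fused bicyclic system (with one nitrogen) with 10 sp² atoms and 10 π electrons from ring double bonds. 10 = 4(2)+2, so the system is aromatic and both rings count as aromatic (quinoline).
Aromatic: A, B, D, E, F, G, H. Total: 7.

7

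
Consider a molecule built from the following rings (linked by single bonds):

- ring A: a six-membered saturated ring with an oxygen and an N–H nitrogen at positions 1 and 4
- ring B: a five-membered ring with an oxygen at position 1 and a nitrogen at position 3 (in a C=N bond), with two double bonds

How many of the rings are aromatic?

Ring A has only sp³ atoms, so it is not fully conjugated — not aromatic (morpholine).
Ring B is planar and fully conjugated; 2 ring double bonds (4 π electrons) plus a heteroatom lone pair (2) give 6 π electrons. Since 6 = 4n+2 (n=1), ring B is aromatic (oxazole).
Aromatic: B. Total: 1.

1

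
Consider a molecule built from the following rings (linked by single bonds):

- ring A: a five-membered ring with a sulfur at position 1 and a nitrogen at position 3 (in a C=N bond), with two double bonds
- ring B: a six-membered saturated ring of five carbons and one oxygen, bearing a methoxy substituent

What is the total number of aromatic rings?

1

Ring A is planar and fully conjugated; 2 ring double bonds (4 π electrons) plus a heteroatom lone pair (2) give 6 π electrons. 6 = 4(1)+2, so ring A is aromatic (thiazole).
Ring B has only sp³ atoms, so it is not fully conjugated — not aromatic (tetrahydropyran).
Aromatic: A. Total: 1.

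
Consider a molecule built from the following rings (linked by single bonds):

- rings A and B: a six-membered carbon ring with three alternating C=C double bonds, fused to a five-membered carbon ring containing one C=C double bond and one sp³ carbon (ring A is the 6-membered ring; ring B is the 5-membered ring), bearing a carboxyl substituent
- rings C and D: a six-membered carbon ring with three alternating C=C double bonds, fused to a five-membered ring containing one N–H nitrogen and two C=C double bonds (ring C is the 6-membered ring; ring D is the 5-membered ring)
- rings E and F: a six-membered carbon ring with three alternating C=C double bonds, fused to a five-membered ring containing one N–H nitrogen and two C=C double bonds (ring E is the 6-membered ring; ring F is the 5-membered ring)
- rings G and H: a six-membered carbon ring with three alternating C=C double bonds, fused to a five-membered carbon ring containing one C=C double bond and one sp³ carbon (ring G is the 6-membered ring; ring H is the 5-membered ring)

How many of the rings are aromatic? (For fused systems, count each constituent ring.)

Ring A has a continuous p-orbital overlap around the ring; 3 ring double bonds give 6 π electrons. That satisfies 4n+2 with n=1, so ring A is aromatic (benzene ring).
Ring B has one sp³ carbon, so it is not fully conjugated — not aromatic (cyclopentene ring).
Rings C and D form a fused bicyclic system (with one N–H) with 9 sp² atoms and 10 π electrons from ring double bonds plus a heteroatom lone pair. 10 = 4(2)+2, so the system is aromatic and both rings count as aromatic (indole).
Rings E and F form a fused bicyclic system (with one N–H) with 9 sp² atoms and 10 π electrons from ring double bonds plus a heteroatom lone pair. 10 = 4(2)+2, so the system is aromatic and both rings count as aromatic (indole).
Ring G is fully conjugated (every ring atom contributes a p orbital); 3 ring double bonds give 6 π electrons. 6 = 4(1)+2, so ring G is aromatic (benzene ring).
Ring H has one sp³ carbon, so it is not fully conjugated — not aromatic (cyclopentene ring).
Aromatic: A, C, D, E, F, G. Total: 6.

6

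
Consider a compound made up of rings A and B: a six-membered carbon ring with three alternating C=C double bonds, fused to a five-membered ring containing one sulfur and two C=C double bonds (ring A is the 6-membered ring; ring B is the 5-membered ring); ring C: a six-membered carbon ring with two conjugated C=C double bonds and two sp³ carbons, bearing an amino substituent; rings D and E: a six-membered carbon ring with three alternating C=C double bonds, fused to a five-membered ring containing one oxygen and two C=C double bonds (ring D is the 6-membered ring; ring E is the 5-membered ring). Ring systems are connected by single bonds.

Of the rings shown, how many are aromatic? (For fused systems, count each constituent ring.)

4

Rings A and B form a fused bicyclic system (with one sulfur) with 9 sp² atoms and 10 π electrons from ring double bonds plus a heteroatom lone pair. 10 = 4(2)+2, so the system is aromatic and both rings count as aromatic (benzothiophene).
Ring C has two sp³ carbons, so it is not fully conjugated — not aromatic (1,3-cyclohexadiene).
Rings D and E form a fused bicyclic system (with one oxygen) with 9 sp² atoms and 10 π electrons from ring double bonds plus a heteroatom lone pair. 10 = 4(2)+2, so the system is aromatic and both rings count as aromatic (benzofuran).
Aromatic: A, B, D, E. Total: 4.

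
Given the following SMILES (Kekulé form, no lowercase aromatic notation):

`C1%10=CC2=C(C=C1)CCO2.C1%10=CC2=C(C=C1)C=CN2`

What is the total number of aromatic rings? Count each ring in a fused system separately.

The SMILES encodes a six-membered carbon ring with three alternating C=C double bonds, fused to a five-membered ring containing one oxygen and two sp³ carbons; a six-membered carbon ring with three alternating C=C double bonds, fused to a five-membered ring containing one N–H nitrogen and two C=C double bonds.
The 6-membered ring has a continuous p-orbital overlap around the ring; 3 ring double bonds give 6 π electrons. That satisfies 4n+2 with n=1, so it is aromatic (benzene ring).
The 5-membered ring with one oxygen has two sp³ carbons, so it is not fully conjugated — not aromatic (oxolane ring).
The fused 6/5-membered bicyclic (with one N–H) is a single π system with 9 sp² atoms and 10 π electrons from ring double bonds plus a heteroatom lone pair. 10 = 4(2)+2, so the system is aromatic and both rings count as aromatic (indole).
3 of the 4 rings are aromatic. Total: 3.

3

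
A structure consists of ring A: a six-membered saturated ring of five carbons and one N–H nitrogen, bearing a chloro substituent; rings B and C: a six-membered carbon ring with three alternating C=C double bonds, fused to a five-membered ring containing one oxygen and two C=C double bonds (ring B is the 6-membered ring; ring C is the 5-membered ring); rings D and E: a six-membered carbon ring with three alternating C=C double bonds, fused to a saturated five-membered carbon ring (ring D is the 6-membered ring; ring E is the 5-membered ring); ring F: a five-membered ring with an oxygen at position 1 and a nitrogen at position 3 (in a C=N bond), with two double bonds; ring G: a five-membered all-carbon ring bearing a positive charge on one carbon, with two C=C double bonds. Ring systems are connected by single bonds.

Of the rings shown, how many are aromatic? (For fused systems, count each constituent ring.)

Ring A has only sp³ atoms, so it is not fully conjugated — not aromatic (piperidine).
Rings B and C form a fused bicyclic system (with one oxygen) with 9 sp² atoms and 10 π electrons from ring double bonds plus a heteroatom lone pair. 10 = 4(2)+2, so the system is aromatic and both rings count as aromatic (benzofuran).
Ring D has a continuous p-orbital overlap around the ring; 3 ring double bonds give 6 π electrons. Since 6 = 4n+2 (n=1), ring D is aromatic (benzene ring).
Ring E has three sp³ carbons, so it is not fully conjugated — not aromatic (cyclopentane ring).
Ring F is fully conjugated (every ring atom contributes a p orbital); 2 ring double bonds (4 π electrons) plus a heteroatom lone pair (2) give 6 π electrons. Since 6 = 4n+2 (n=1), ring F is aromatic (oxazole).
Ring G has only sp² ring atoms; a planar conformation would have a fully conjugated π system of 4 electrons. But 4 = 4(1), which is 4n not 4n+2, so ring G is not aromatic (cyclopentadienyl cation).
Aromatic: B, C, D, F. Total: 4.

4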